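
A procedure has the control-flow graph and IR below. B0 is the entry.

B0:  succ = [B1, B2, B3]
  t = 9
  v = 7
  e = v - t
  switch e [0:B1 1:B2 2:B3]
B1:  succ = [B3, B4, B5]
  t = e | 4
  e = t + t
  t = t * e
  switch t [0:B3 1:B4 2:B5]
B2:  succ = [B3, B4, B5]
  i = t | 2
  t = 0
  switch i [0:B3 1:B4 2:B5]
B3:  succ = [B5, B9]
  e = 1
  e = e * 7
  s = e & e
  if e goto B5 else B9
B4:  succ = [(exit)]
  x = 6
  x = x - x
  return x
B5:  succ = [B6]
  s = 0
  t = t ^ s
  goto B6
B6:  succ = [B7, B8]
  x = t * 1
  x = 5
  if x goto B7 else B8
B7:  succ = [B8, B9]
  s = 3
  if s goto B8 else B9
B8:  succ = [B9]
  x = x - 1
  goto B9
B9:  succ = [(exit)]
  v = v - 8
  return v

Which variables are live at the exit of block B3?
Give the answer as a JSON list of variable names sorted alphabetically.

Answer: ["t", "v"]

Analysis:
Block summaries:
  B0: def={e,t,v} ue=∅
  B1: def={e,t} ue={e}
  B2: def={i,t} ue={t}
  B3: def={e,s} ue=∅
  B4: def={x} ue=∅
  B5: def={s,t} ue={t}
  B6: def={x} ue={t}
  B7: def={s} ue=∅
  B8: def={x} ue={x}
  B9: def={v} ue={v}

Backward fixpoint:
  B0 li=∅ lo={e,t,v}
  B1 li={e,v} lo={t,v}
  B2 li={t,v} lo={t,v}
  B3 li={t,v} lo={t,v}
  B4 li=∅ lo=∅
  B5 li={t,v} lo={t,v}
  B6 li={t,v} lo={v,x}
  B7 li={v,x} lo={v,x}
  B8 li={v,x} lo={v}
  B9 li={v} lo=∅

live-out(B3) = ["t", "v"]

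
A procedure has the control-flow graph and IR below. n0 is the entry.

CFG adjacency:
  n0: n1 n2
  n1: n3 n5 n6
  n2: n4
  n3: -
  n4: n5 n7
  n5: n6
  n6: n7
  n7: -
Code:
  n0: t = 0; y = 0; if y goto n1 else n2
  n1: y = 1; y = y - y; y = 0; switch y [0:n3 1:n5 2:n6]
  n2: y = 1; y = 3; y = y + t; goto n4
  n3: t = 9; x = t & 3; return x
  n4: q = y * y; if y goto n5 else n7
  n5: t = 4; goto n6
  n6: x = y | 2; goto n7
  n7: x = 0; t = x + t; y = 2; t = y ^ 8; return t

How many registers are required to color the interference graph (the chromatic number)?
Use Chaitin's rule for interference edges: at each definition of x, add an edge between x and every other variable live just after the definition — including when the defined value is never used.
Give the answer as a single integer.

def/use:
  n0 def {t,y} use ∅
  n1 def {y} use ∅
  n2 def {y} use {t}
  n3 def {t,x} use ∅
  n4 def {q} use {y}
  n5 def {t} use ∅
  n6 def {x} use {y}
  n7 def {t,x,y} use {t}

Liveness:
  n0 li=∅ lo={t}
  n1 li={t} lo={t,y}
  n2 li={t} lo={t,y}
  n3 li=∅ lo=∅
  n4 li={t,y} lo={t,y}
  n5 li={y} lo={t,y}
  n6 li={t,y} lo={t}
  n7 li={t} lo=∅

Conflict graph:
  q: {t,y}
  t: {q,x,y}
  x: {t}
  y: {q,t}

Chromatic number:
  clique {q,t,y} ⇒ need ≥ 3
  3-colouring: c0={t}  c1={q,x}  c2={y}
  χ = 3

Answer: 3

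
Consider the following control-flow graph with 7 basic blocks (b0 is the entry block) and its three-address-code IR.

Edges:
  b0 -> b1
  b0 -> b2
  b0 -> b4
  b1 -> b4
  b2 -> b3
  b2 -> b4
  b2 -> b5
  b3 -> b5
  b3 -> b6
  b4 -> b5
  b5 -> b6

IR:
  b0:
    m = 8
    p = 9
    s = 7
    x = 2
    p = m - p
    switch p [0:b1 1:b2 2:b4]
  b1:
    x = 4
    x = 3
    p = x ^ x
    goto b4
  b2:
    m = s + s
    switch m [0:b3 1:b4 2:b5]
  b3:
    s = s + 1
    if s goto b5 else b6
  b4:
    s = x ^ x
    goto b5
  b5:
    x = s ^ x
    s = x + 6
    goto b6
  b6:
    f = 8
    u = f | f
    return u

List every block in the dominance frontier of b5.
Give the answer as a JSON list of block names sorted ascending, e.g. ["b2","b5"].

Answer: ["b6"]

Derivation:
idom tree: b1←b0 b2←b0 b3←b2 b4←b0 b5←b0 b6←b0
Join-block Dom:
  b4: preds {b0,b1,b2}: {b0} ∩ {b0,b1} ∩ {b0,b2} = {b0}; idom=b0
  b5: preds {b2,b3,b4}: {b0,b2} ∩ {b0,b2,b3} ∩ {b0,b4} = {b0}; idom=b0
  b6: preds {b3,b5}: {b0,b2,b3} ∩ {b0,b5} = {b0}; idom=b0

DF walk-up:
  join b4 pred b0: · stop@b0
  join b4 pred b1: b1 stop@b0
  join b4 pred b2: b2 stop@b0
  join b5 pred b2: b2 stop@b0
  join b5 pred b3: b3→b2 stop@b0
  join b5 pred b4: b4 stop@b0
  join b6 pred b3: b3→b2 stop@b0
  join b6 pred b5: b5 stop@b0
  b0: DF=∅
  b1: DF={b4}
  b2: DF={b4,b5,b6}
  b3: DF={b5,b6}
  b4: DF={b5}
  b5: DF={b6}
  b6: DF=∅

DF(b5) = ["b6"]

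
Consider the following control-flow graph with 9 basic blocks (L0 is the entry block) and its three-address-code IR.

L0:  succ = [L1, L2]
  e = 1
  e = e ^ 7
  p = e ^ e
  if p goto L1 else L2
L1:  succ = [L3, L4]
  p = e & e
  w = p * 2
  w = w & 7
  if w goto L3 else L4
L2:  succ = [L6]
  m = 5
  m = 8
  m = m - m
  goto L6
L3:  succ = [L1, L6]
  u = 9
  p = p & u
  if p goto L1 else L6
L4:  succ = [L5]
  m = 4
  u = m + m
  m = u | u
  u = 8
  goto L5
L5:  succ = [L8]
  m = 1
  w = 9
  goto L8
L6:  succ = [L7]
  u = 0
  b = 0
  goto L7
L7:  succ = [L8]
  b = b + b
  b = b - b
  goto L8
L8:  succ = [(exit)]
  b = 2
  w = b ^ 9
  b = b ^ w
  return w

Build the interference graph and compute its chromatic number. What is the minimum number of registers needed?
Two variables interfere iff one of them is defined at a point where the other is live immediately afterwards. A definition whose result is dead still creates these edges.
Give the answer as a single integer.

def/use:
  L0: def={e,p} ue=∅
  L1: def={p,w} ue={e}
  L2: def={m} ue=∅
  L3: def={p,u} ue={p}
  L4: def={m,u} ue=∅
  L5: def={m,w} ue=∅
  L6: def={b,u} ue=∅
  L7: def={b} ue={b}
  L8: def={b,w} ue=∅

Live sets:
  L0 li=∅ lo={e}
  L1 li={e} lo={e,p}
  L2 li=∅ lo=∅
  L3 li={e,p} lo={e}
  L4 li=∅ lo=∅
  L5 li=∅ lo=∅
  L6 li=∅ lo={b}
  L7 li={b} lo=∅
  L8 li=∅ lo=∅

Conflict graph:
  b: {w}
  e: {p,u,w}
  m: ∅
  p: {e,u,w}
  u: {e,p}
  w: {b,e,p}

Registers:
  clique {e,p,u} ⇒ need ≥ 3
  assign b→R0 e→R0 m→R0 p→R1 u→R2 w→R2 — no edge inside a register ⇒ χ ≤ 3
  χ = 3

Answer: 3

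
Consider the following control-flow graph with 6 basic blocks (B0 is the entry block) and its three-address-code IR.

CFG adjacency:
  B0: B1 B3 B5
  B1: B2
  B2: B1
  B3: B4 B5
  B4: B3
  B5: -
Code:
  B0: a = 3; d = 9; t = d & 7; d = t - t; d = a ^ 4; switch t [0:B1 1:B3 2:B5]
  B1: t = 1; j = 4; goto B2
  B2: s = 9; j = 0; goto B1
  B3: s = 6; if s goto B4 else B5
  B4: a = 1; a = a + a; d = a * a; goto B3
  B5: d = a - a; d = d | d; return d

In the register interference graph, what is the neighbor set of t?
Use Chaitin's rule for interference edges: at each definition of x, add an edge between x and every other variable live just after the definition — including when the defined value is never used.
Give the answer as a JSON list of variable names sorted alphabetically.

Answer: ["a", "d"]

Analysis:
def/use:
  B0: {a,d,t} / ∅
  B1: {j,t} / ∅
  B2: {j,s} / ∅
  B3: {s} / ∅
  B4: {a,d} / ∅
  B5: {d} / {a}

Live sets:
  live B0: ∅→{a}
  live B1: ∅→∅
  live B2: ∅→∅
  live B3: {a}→{a}
  live B4: ∅→{a}
  live B5: {a}→∅

Interfere edges:
  a: {d,s,t}
  d: {a,t}
  j: ∅
  s: {a}
  t: {a,d}

N(t) = ["a", "d"]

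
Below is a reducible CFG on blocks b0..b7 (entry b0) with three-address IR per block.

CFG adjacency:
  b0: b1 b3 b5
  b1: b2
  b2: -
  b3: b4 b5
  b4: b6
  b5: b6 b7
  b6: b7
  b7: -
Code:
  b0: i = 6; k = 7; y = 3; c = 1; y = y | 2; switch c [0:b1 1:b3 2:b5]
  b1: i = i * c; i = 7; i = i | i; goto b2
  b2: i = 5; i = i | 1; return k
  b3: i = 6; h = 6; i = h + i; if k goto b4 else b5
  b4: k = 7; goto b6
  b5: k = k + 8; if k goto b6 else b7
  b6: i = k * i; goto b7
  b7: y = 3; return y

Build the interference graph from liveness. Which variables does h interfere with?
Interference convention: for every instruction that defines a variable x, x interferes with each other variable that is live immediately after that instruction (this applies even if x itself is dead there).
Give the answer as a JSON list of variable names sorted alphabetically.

Answer: ["i", "k"]

Working:
Block summaries:
  b0: def={c,i,k,y} ue=∅
  b1: def={i} ue={c,i}
  b2: def={i} ue={k}
  b3: def={h,i} ue={k}
  b4: def={k} ue=∅
  b5: def={k} ue={k}
  b6: def={i} ue={i,k}
  b7: def={y} ue=∅

Liveness:
  b0 li=∅ lo={c,i,k}
  b1 li={c,i,k} lo={k}
  b2 li={k} lo=∅
  b3 li={k} lo={i,k}
  b4 li={i} lo={i,k}
  b5 li={i,k} lo={i,k}
  b6 li={i,k} lo=∅
  b7 li=∅ lo=∅

Interference:
  c: {i,k,y}
  h: {i,k}
  i: {c,h,k,y}
  k: {c,h,i,y}
  y: {c,i,k}

N(h) = ["i", "k"]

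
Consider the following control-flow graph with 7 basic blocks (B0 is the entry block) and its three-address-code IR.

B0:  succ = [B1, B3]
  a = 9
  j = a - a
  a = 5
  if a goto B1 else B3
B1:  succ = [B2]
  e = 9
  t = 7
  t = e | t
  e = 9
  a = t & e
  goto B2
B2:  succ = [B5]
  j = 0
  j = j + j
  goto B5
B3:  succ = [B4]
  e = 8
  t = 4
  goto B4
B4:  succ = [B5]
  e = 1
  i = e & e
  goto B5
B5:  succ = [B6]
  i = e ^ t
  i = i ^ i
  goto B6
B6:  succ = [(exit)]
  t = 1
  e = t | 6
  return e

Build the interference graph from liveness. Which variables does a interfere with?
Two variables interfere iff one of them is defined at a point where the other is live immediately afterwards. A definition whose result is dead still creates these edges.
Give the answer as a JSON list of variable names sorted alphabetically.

Answer: ["e", "t"]

Derivation:
Block summaries:
  B0 def {a,j} use ∅
  B1 def {a,e,t} use ∅
  B2 def {j} use ∅
  B3 def {e,t} use ∅
  B4 def {e,i} use ∅
  B5 def {i} use {e,t}
  B6 def {e,t} use ∅

Backward fixpoint:
  B0 li=∅ lo=∅
  B1 li=∅ lo={e,t}
  B2 li={e,t} lo={e,t}
  B3 li=∅ lo={t}
  B4 li={t} lo={e,t}
  B5 li={e,t} lo=∅
  B6 li=∅ lo=∅

Interfere edges:
  a — {e,t}
  e — {a,i,j,t}
  i — {e,t}
  j — {e,t}
  t — {a,e,i,j}

N(a) = ["e", "t"]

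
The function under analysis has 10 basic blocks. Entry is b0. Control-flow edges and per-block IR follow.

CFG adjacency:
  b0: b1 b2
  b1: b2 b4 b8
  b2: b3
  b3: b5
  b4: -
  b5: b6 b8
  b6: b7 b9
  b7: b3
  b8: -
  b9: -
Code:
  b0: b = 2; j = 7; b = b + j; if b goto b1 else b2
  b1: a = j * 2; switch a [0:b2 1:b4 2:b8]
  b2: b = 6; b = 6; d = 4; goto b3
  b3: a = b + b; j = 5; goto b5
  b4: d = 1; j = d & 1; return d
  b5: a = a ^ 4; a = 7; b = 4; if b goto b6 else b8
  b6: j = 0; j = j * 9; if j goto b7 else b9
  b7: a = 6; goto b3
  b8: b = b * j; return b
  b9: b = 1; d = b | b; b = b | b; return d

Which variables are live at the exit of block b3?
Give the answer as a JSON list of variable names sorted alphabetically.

Answer: ["a", "j"]

Analysis:
Block summaries:
  b0: def={b,j} ue=∅
  b1: def={a} ue={j}
  b2: def={b,d} ue=∅
  b3: def={a,j} ue={b}
  b4: def={d,j} ue=∅
  b5: def={a,b} ue={a}
  b6: def={j} ue=∅
  b7: def={a} ue=∅
  b8: def={b} ue={b,j}
  b9: def={b,d} ue=∅

Live sets:
  b0 li=∅ lo={b,j}
  b1 li={b,j} lo={b,j}
  b2 li=∅ lo={b}
  b3 li={b} lo={a,j}
  b4 li=∅ lo=∅
  b5 li={a,j} lo={b,j}
  b6 li={b} lo={b}
  b7 li={b} lo={b}
  b8 li={b,j} lo=∅
  b9 li=∅ lo=∅

live-out(b3) = ["a", "j"]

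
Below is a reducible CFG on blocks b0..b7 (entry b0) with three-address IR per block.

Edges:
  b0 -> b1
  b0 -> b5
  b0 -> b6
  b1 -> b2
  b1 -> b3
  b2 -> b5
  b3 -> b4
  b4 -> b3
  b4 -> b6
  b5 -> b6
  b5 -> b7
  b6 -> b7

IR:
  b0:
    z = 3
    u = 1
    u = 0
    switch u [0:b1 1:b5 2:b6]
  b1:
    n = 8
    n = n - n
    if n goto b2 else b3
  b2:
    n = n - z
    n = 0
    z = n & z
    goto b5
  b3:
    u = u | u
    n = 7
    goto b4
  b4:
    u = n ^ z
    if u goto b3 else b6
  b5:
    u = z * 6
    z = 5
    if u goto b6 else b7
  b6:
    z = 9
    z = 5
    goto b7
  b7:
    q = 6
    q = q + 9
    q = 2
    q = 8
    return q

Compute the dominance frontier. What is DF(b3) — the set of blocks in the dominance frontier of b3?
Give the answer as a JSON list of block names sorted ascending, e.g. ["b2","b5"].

Answer: ["b3", "b6"]

Analysis:
idom tree: b1←b0 b2←b1 b3←b1 b4←b3 b5←b0 b6←b0 b7←b0
Dom at joins:
  b3: preds {b1,b4}: {b0,b1} ∩ {b0,b1,b3,b4} = {b0,b1}; idom=b1
  b5: preds {b0,b2}: {b0} ∩ {b0,b1,b2} = {b0}; idom=b0
  b6: preds {b0,b4,b5}: {b0} ∩ {b0,b1,b3,b4} ∩ {b0,b5} = {b0}; idom=b0
  b7: preds {b5,b6}: {b0,b5} ∩ {b0,b6} = {b0}; idom=b0

DF walk-up:
  b3←b1: walk · to b1
  b3←b4: walk b4→b3 to b1
  b5←b0: walk · to b0
  b5←b2: walk b2→b1 to b0
  b6←b0: walk · to b0
  b6←b4: walk b4→b3→b1 to b0
  b6←b5: walk b5 to b0
  b7←b5: walk b5 to b0
  b7←b6: walk b6 to b0
  DF(b0)=∅
  DF(b1)={b5,b6}
  DF(b2)={b5}
  DF(b3)={b3,b6}
  DF(b4)={b3,b6}
  DF(b5)={b6,b7}
  DF(b6)={b7}
  DF(b7)=∅

DF(b3) = ["b3", "b6"]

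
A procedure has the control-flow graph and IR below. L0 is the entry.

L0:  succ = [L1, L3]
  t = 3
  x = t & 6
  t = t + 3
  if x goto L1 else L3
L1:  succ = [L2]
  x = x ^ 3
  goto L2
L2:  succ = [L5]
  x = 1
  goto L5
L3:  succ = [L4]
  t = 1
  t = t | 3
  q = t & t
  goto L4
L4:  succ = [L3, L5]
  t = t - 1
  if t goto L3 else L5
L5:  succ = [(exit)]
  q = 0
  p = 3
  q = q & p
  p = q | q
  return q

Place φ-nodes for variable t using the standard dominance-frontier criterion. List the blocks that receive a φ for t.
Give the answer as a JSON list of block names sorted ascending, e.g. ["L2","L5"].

Answer: ["L3", "L5"]

Analysis:
idom tree: L1←L0 L2←L1 L3←L0 L4←L3 L5←L0
Dom∩ at merges:
  L3: preds {L0,L4}: {L0} ∩ {L0,L3,L4} = {L0}; idom=L0
  L5: preds {L2,L4}: {L0,L1,L2} ∩ {L0,L3,L4} = {L0}; idom=L0

DF derivation:
  join L3 pred L0: · stop@L0
  join L3 pred L4: L4→L3 stop@L0
  join L5 pred L2: L2→L1 stop@L0
  join L5 pred L4: L4→L3 stop@L0
  L0 → ∅
  L1 → {L5}
  L2 → {L5}
  L3 → {L3,L5}
  L4 → {L3,L5}
  L5 → ∅

φ for t: defs {L0,L3,L4}
  DF⁺ = {L3,L5}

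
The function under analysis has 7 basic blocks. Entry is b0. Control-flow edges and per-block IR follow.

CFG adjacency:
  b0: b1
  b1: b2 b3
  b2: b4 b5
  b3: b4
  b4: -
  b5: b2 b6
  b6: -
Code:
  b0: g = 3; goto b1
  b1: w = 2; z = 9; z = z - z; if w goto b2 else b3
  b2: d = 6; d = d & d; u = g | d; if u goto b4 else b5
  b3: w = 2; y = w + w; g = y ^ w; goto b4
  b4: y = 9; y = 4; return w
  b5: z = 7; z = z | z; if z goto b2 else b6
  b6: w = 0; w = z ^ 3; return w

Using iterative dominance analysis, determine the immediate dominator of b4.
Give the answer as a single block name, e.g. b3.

Answer: b1

Derivation:
idom tree: b1←b0 b2←b1 b3←b1 b4←b1 b5←b2 b6←b5
Join-block Dom:
  b2: preds {b1,b5}: {b0,b1} ∩ {b0,b1,b2,b5} = {b0,b1}; idom=b1
  b4: preds {b2,b3}: {b0,b1,b2} ∩ {b0,b1,b3} = {b0,b1}; idom=b1

idom(b4) = b1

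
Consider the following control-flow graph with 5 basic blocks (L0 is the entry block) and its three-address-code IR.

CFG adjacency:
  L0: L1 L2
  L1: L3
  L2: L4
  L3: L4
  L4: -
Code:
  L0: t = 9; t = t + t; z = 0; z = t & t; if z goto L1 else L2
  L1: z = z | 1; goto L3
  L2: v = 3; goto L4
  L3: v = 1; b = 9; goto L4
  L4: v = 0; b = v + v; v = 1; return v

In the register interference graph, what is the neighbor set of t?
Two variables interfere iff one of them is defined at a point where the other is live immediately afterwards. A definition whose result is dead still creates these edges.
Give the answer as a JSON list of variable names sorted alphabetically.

Answer: ["z"]

Working:
Per-block:
  L0: {t,z} / ∅
  L1: {z} / {z}
  L2: {v} / ∅
  L3: {b,v} / ∅
  L4: {b,v} / ∅

Liveness:
  live L0: ∅→{z}
  live L1: {z}→∅
  live L2: ∅→∅
  live L3: ∅→∅
  live L4: ∅→∅

Interfere edges:
  b — ∅
  t — {z}
  v — ∅
  z — {t}

N(t) = ["z"]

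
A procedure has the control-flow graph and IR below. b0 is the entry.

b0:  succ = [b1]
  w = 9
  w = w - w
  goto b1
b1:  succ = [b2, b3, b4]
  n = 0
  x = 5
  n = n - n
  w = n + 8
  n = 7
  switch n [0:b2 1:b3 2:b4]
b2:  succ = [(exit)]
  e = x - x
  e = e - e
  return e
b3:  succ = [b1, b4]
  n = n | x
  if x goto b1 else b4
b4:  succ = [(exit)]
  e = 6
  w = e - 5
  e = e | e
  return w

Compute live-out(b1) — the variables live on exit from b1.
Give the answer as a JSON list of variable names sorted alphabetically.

Block summaries:
  b0 def {w} use ∅
  b1 def {n,w,x} use ∅
  b2 def {e} use {x}
  b3 def {n} use {n,x}
  b4 def {e,w} use ∅

Liveness:
  live b0: ∅→∅
  live b1: ∅→{n,x}
  live b2: {x}→∅
  live b3: {n,x}→∅
  live b4: ∅→∅

live-out(b1) = ["n", "x"]

Answer: ["n", "x"]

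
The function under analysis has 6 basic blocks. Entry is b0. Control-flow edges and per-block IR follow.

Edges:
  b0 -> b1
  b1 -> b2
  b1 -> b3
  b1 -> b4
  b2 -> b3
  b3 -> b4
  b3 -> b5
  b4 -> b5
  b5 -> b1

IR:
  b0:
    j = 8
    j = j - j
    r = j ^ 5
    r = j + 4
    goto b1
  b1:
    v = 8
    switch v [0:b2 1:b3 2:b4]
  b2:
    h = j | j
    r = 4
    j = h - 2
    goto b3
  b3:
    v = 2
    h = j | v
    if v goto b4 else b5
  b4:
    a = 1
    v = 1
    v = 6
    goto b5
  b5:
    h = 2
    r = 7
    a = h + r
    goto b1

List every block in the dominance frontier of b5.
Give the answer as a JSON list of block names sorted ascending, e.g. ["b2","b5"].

idom tree: b1←b0 b2←b1 b3←b1 b4←b1 b5←b1
Join-block Dom:
  b1: preds {b0,b5}: {b0} ∩ {b0,b1,b5} = {b0}; idom=b0
  b3: preds {b1,b2}: {b0,b1} ∩ {b0,b1,b2} = {b0,b1}; idom=b1
  b4: preds {b1,b3}: {b0,b1} ∩ {b0,b1,b3} = {b0,b1}; idom=b1
  b5: preds {b3,b4}: {b0,b1,b3} ∩ {b0,b1,b4} = {b0,b1}; idom=b1

DF derivation:
  join b1 pred b0: · stop@b0
  join b1 pred b5: b5→b1 stop@b0
  join b3 pred b1: · stop@b1
  join b3 pred b2: b2 stop@b1
  join b4 pred b1: · stop@b1
  join b4 pred b3: b3 stop@b1
  join b5 pred b3: b3 stop@b1
  join b5 pred b4: b4 stop@b1
  b0: DF=∅
  b1: DF={b1}
  b2: DF={b3}
  b3: DF={b4,b5}
  b4: DF={b5}
  b5: DF={b1}

DF(b5) = ["b1"]

Answer: ["b1"]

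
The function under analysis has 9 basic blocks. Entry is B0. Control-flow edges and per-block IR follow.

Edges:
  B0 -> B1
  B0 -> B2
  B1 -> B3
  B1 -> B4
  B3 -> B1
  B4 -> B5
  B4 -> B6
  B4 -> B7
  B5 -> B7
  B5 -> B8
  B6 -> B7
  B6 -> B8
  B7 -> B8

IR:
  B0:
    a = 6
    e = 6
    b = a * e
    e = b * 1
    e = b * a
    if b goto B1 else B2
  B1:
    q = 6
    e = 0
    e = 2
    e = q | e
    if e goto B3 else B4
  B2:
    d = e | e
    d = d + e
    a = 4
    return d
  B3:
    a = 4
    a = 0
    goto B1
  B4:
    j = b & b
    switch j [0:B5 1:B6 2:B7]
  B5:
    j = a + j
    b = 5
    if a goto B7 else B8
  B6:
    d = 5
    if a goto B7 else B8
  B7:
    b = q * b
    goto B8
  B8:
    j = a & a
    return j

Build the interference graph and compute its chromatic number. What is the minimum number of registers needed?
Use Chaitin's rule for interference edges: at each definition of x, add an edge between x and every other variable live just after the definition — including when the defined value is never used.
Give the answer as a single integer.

Answer: 5

Analysis:
Per-block:
  B0: {a,b,e} / ∅
  B1: {e,q} / ∅
  B2: {a,d} / {e}
  B3: {a} / ∅
  B4: {j} / {b}
  B5: {b,j} / {a,j}
  B6: {d} / {a}
  B7: {b} / {b,q}
  B8: {j} / {a}

Live sets:
  B0: in=∅ out={a,b,e}
  B1: in={a,b} out={a,b,q}
  B2: in={e} out=∅
  B3: in={b} out={a,b}
  B4: in={a,b,q} out={a,b,j,q}
  B5: in={a,j,q} out={a,b,q}
  B6: in={a,b,q} out={a,b,q}
  B7: in={a,b,q} out={a}
  B8: in={a} out=∅

Conflict graph:
  a↔{b,d,e,j,q}
  b↔{a,d,e,j,q}
  d↔{a,b,e,q}
  e↔{a,b,d,q}
  j↔{a,b,q}
  q↔{a,b,d,e,j}

Chromatic number:
  lower bound: {a,b,d,e,q} mutually conflict ⇒ χ ≥ 5
  assign a→r0 b→r1 d→r3 e→r4 j→r3 q→r2 — no edge inside a register ⇒ χ ≤ 5
  χ = 5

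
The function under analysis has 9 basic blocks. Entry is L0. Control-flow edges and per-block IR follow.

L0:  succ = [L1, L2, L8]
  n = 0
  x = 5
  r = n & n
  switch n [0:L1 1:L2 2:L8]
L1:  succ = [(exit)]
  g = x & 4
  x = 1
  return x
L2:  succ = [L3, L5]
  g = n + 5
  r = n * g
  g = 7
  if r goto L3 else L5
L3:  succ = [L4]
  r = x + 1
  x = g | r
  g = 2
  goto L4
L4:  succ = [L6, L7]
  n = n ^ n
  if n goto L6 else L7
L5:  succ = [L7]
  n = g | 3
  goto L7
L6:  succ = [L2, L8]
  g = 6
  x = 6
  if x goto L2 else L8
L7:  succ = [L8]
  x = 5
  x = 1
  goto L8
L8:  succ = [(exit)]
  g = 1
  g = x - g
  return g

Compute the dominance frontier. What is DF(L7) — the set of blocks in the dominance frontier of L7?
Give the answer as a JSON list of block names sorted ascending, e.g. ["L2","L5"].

idom tree: L1←L0 L2←L0 L3←L2 L4←L3 L5←L2 L6←L4 L7←L2 L8←L0
Dom at joins:
  L2: preds {L0,L6}: {L0} ∩ {L0,L2,L3,L4,L6} = {L0}; idom=L0
  L7: preds {L4,L5}: {L0,L2,L3,L4} ∩ {L0,L2,L5} = {L0,L2}; idom=L2
  L8: preds {L0,L6,L7}: {L0} ∩ {L0,L2,L3,L4,L6} ∩ {L0,L2,L7} = {L0}; idom=L0

DF walk-up:
  L2←L0: walk · to L0
  L2←L6: walk L6→L4→L3→L2 to L0
  L7←L4: walk L4→L3 to L2
  L7←L5: walk L5 to L2
  L8←L0: walk · to L0
  L8←L6: walk L6→L4→L3→L2 to L0
  L8←L7: walk L7→L2 to L0
  L0 → ∅
  L1 → ∅
  L2 → {L2,L8}
  L3 → {L2,L7,L8}
  L4 → {L2,L7,L8}
  L5 → {L7}
  L6 → {L2,L8}
  L7 → {L8}
  L8 → ∅

DF(L7) = ["L8"]

Answer: ["L8"]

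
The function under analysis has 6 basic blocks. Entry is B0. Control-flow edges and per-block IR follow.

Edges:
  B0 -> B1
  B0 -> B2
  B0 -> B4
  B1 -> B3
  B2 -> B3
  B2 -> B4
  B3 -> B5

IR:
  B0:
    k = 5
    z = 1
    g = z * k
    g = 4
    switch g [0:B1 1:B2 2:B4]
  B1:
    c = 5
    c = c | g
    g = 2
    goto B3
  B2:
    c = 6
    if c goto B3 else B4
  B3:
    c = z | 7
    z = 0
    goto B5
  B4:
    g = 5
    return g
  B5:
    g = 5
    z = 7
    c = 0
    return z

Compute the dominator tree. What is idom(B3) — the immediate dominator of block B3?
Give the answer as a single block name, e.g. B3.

Answer: B0

Analysis:
idom tree: B1←B0 B2←B0 B3←B0 B4←B0 B5←B3
Dom at joins:
  B3: preds {B1,B2}: {B0,B1} ∩ {B0,B2} = {B0}; idom=B0
  B4: preds {B0,B2}: {B0} ∩ {B0,B2} = {B0}; idom=B0

idom(B3) = B0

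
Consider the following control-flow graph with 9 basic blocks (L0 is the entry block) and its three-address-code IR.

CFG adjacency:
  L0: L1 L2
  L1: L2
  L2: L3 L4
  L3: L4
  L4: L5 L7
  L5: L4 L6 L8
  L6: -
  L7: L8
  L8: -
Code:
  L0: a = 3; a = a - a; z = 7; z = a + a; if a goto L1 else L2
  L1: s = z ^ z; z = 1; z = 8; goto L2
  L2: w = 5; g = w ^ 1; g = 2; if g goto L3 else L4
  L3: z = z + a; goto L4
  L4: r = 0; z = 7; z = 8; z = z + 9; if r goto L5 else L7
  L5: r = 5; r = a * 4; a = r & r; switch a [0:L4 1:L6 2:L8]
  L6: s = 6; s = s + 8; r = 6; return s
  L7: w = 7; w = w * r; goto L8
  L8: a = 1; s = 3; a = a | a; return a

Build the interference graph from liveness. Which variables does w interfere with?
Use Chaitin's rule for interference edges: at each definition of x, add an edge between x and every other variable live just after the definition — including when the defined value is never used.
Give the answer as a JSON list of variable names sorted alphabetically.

Answer: ["a", "r", "z"]

Analysis:
Per-block:
  L0 def {a,z} use ∅
  L1 def {s,z} use {z}
  L2 def {g,w} use ∅
  L3 def {z} use {a,z}
  L4 def {r,z} use ∅
  L5 def {a,r} use {a}
  L6 def {r,s} use ∅
  L7 def {w} use {r}
  L8 def {a,s} use ∅

Backward fixpoint:
  live L0: ∅→{a,z}
  live L1: {a,z}→{a,z}
  live L2: {a,z}→{a,z}
  live L3: {a,z}→{a}
  live L4: {a}→{a,r}
  live L5: {a}→{a}
  live L6: ∅→∅
  live L7: {r}→∅
  live L8: ∅→∅

Interfere edges:
  a — {g,r,s,w,z}
  g — {a,z}
  r — {a,s,w,z}
  s — {a,r}
  w — {a,r,z}
  z — {a,g,r,w}

N(w) = ["a", "r", "z"]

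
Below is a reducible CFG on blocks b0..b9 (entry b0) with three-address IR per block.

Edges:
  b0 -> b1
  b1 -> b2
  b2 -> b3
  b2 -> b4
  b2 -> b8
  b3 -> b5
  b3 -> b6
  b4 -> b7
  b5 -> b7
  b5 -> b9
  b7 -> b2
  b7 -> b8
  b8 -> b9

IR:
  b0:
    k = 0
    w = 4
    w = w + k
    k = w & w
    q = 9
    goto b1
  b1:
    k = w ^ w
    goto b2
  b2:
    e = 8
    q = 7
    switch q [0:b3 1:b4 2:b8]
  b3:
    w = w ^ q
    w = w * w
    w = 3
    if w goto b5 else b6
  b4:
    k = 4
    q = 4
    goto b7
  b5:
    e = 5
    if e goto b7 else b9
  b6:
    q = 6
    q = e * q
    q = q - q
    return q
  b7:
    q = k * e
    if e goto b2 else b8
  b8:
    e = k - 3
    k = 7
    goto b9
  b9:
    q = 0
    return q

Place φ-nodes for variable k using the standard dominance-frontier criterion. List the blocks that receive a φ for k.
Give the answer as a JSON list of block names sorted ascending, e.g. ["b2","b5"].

Answer: ["b2", "b7", "b8", "b9"]

Derivation:
idom tree: b1←b0 b2←b1 b3←b2 b4←b2 b5←b3 b6←b3 b7←b2 b8←b2 b9←b2
Dom at joins:
  b2: preds {b1,b7}: {b0,b1} ∩ {b0,b1,b2,b7} = {b0,b1}; idom=b1
  b7: preds {b4,b5}: {b0,b1,b2,b4} ∩ {b0,b1,b2,b3,b5} = {b0,b1,b2}; idom=b2
  b8: preds {b2,b7}: {b0,b1,b2} ∩ {b0,b1,b2,b7} = {b0,b1,b2}; idom=b2
  b9: preds {b5,b8}: {b0,b1,b2,b3,b5} ∩ {b0,b1,b2,b8} = {b0,b1,b2}; idom=b2

DF walk-up:
  b2←b1: walk · to b1
  b2←b7: walk b7→b2 to b1
  b7←b4: walk b4 to b2
  b7←b5: walk b5→b3 to b2
  b8←b2: walk · to b2
  b8←b7: walk b7 to b2
  b9←b5: walk b5→b3 to b2
  b9←b8: walk b8 to b2
  DF(b0)=∅
  DF(b1)=∅
  DF(b2)={b2}
  DF(b3)={b7,b9}
  DF(b4)={b7}
  DF(b5)={b7,b9}
  DF(b6)=∅
  DF(b7)={b2,b8}
  DF(b8)={b9}
  DF(b9)=∅

φ for k: defs {b0,b1,b4,b8}
  DF⁺ = {b2,b7,b8,b9}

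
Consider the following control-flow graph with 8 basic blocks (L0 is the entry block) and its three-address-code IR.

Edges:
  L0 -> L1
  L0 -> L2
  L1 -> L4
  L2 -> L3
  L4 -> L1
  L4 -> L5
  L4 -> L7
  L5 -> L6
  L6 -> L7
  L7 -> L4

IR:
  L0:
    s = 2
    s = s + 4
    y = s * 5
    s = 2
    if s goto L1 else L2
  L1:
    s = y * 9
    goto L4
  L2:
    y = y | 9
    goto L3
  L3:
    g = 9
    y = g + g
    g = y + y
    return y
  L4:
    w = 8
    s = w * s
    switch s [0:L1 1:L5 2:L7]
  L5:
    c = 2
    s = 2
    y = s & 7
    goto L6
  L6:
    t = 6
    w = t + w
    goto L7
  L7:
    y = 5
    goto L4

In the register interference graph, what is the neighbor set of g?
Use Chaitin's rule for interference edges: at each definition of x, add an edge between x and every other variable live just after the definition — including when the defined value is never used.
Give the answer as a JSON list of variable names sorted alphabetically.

Answer: ["y"]

Analysis:
Per-block:
  L0: def={s,y} ue=∅
  L1: def={s} ue={y}
  L2: def={y} ue={y}
  L3: def={g,y} ue=∅
  L4: def={s,w} ue={s}
  L5: def={c,s,y} ue=∅
  L6: def={t,w} ue={w}
  L7: def={y} ue=∅

Backward fixpoint:
  L0: in=∅ out={y}
  L1: in={y} out={s,y}
  L2: in={y} out=∅
  L3: in=∅ out=∅
  L4: in={s,y} out={s,w,y}
  L5: in={w} out={s,w}
  L6: in={s,w} out={s}
  L7: in={s} out={s,y}

Interference:
  c — {w}
  g — {y}
  s — {t,w,y}
  t — {s,w}
  w — {c,s,t,y}
  y — {g,s,w}

N(g) = ["y"]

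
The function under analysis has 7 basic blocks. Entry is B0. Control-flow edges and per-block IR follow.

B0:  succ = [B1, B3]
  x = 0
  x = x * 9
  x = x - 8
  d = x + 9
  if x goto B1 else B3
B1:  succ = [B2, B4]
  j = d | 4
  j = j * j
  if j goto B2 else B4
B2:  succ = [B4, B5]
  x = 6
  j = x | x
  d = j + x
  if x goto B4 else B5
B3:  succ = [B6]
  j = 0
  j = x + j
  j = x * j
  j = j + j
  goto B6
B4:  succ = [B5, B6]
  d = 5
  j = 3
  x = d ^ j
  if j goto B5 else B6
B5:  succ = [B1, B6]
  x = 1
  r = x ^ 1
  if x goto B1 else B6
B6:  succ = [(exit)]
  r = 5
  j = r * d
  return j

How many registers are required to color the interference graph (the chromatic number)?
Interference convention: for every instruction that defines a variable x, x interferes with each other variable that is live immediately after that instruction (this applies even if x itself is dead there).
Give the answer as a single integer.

Per-block:
  B0 def {d,x} use ∅
  B1 def {j} use {d}
  B2 def {d,j,x} use ∅
  B3 def {j} use {x}
  B4 def {d,j,x} use ∅
  B5 def {r,x} use ∅
  B6 def {j,r} use {d}

Liveness:
  B0 li=∅ lo={d,x}
  B1 li={d} lo=∅
  B2 li=∅ lo={d}
  B3 li={d,x} lo={d}
  B4 li=∅ lo={d}
  B5 li={d} lo={d}
  B6 li={d} lo=∅

Interference:
  d — {j,r,x}
  j — {d,x}
  r — {d,x}
  x — {d,j,r}

Registers:
  clique {d,j,x} ⇒ need ≥ 3
  3-colouring: r0={d}  r1={x}  r2={j,r}
  χ = 3

Answer: 3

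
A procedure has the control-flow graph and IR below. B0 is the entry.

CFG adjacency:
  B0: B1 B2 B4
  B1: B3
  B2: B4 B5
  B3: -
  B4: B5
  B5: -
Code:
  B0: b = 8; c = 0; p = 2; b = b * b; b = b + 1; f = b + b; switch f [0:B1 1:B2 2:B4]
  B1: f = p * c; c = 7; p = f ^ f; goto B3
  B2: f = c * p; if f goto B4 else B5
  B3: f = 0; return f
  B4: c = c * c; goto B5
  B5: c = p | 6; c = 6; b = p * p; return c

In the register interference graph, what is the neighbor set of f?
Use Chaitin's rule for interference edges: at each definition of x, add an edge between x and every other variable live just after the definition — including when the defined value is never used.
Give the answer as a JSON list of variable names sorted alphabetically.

Block summaries:
  B0: {b,c,f,p} / ∅
  B1: {c,f,p} / {c,p}
  B2: {f} / {c,p}
  B3: {f} / ∅
  B4: {c} / {c}
  B5: {b,c} / {p}

Backward fixpoint:
  live B0: ∅→{c,p}
  live B1: {c,p}→∅
  live B2: {c,p}→{c,p}
  live B3: ∅→∅
  live B4: {c,p}→{p}
  live B5: {p}→∅

Interfere edges:
  b: {c,p}
  c: {b,f,p}
  f: {c,p}
  p: {b,c,f}

N(f) = ["c", "p"]

Answer: ["c", "p"]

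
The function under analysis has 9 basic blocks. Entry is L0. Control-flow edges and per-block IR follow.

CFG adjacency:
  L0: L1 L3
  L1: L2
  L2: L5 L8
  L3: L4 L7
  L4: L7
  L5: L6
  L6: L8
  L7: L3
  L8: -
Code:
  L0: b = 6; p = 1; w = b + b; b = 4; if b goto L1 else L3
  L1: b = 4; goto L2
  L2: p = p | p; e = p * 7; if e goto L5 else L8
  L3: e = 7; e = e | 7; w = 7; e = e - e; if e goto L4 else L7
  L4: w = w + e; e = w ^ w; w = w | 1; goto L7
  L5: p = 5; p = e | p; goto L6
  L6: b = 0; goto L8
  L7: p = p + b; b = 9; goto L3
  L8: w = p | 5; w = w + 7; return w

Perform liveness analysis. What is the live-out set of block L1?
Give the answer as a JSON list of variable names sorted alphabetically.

Answer: ["p"]

Analysis:
Block summaries:
  L0: def={b,p,w} ue=∅
  L1: def={b} ue=∅
  L2: def={e,p} ue={p}
  L3: def={e,w} ue=∅
  L4: def={e,w} ue={e,w}
  L5: def={p} ue={e}
  L6: def={b} ue=∅
  L7: def={b,p} ue={b,p}
  L8: def={w} ue={p}

Live sets:
  live L0: ∅→{b,p}
  live L1: {p}→{p}
  live L2: {p}→{e,p}
  live L3: {b,p}→{b,e,p,w}
  live L4: {b,e,p,w}→{b,p}
  live L5: {e}→{p}
  live L6: {p}→{p}
  live L7: {b,p}→{b,p}
  live L8: {p}→∅

live-out(L1) = ["p"]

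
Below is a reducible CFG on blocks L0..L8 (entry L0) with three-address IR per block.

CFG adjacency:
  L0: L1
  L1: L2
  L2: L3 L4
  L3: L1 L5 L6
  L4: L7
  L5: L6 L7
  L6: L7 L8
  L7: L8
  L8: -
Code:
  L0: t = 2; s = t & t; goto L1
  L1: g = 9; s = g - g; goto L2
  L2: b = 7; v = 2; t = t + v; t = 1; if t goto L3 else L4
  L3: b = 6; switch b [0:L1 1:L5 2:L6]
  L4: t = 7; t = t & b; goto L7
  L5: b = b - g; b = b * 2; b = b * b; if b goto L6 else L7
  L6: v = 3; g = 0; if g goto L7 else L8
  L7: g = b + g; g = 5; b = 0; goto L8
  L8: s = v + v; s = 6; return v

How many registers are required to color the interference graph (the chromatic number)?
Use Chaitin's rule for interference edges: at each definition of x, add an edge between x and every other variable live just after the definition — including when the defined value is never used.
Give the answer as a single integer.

Per-block:
  L0: {s,t} / ∅
  L1: {g,s} / ∅
  L2: {b,t,v} / {t}
  L3: {b} / ∅
  L4: {t} / {b}
  L5: {b} / {b,g}
  L6: {g,v} / ∅
  L7: {b,g} / {b,g}
  L8: {s} / {v}

Backward fixpoint:
  live L0: ∅→{t}
  live L1: {t}→{g,t}
  live L2: {g,t}→{b,g,t,v}
  live L3: {g,t,v}→{b,g,t,v}
  live L4: {b,g,v}→{b,g,v}
  live L5: {b,g,v}→{b,g,v}
  live L6: {b}→{b,g,v}
  live L7: {b,g,v}→{v}
  live L8: {v}→∅

Interfere edges:
  b↔{g,t,v}
  g↔{b,s,t,v}
  s↔{g,t,v}
  t↔{b,g,s,v}
  v↔{b,g,s,t}

Colouring:
  clique {b,g,t,v} ⇒ need ≥ 4
  assign b→r3 g→r0 s→r3 t→r1 v→r2 — no edge inside a register ⇒ χ ≤ 4
  χ = 4

Answer: 4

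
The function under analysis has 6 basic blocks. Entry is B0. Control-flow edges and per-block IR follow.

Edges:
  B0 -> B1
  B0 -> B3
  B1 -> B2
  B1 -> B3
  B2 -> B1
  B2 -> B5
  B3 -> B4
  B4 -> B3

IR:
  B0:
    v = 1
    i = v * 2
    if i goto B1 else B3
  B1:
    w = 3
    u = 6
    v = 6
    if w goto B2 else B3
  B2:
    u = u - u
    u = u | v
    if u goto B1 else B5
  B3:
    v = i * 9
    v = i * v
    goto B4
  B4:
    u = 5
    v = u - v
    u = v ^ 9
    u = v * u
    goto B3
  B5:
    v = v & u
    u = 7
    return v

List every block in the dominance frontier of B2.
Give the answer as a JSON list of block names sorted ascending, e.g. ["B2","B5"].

idom tree: B1←B0 B2←B1 B3←B0 B4←B3 B5←B2
Dom at joins:
  B1: preds {B0,B2}: {B0} ∩ {B0,B1,B2} = {B0}; idom=B0
  B3: preds {B0,B1,B4}: {B0} ∩ {B0,B1} ∩ {B0,B3,B4} = {B0}; idom=B0

DF derivation:
  B1←B0: walk · to B0
  B1←B2: walk B2→B1 to B0
  B3←B0: walk · to B0
  B3←B1: walk B1 to B0
  B3←B4: walk B4→B3 to B0
  DF(B0)=∅
  DF(B1)={B1,B3}
  DF(B2)={B1}
  DF(B3)={B3}
  DF(B4)={B3}
  DF(B5)=∅

DF(B2) = ["B1"]

Answer: ["B1"]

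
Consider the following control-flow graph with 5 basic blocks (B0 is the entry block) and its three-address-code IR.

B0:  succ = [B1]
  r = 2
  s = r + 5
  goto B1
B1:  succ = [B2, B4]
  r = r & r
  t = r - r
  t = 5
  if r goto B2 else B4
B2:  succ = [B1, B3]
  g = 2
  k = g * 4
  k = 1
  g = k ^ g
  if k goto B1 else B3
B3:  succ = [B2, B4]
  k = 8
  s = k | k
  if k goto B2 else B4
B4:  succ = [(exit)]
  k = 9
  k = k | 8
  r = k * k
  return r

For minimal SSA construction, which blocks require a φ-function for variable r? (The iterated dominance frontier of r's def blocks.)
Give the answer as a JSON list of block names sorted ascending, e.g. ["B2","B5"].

Answer: ["B1"]

Working:
idom tree: B1←B0 B2←B1 B3←B2 B4←B1
Dom at joins:
  B1: preds {B0,B2}: {B0} ∩ {B0,B1,B2} = {B0}; idom=B0
  B2: preds {B1,B3}: {B0,B1} ∩ {B0,B1,B2,B3} = {B0,B1}; idom=B1
  B4: preds {B1,B3}: {B0,B1} ∩ {B0,B1,B2,B3} = {B0,B1}; idom=B1

Frontier:
  join B1 pred B0: · stop@B0
  join B1 pred B2: B2→B1 stop@B0
  join B2 pred B1: · stop@B1
  join B2 pred B3: B3→B2 stop@B1
  join B4 pred B1: · stop@B1
  join B4 pred B3: B3→B2 stop@B1
  B0 → ∅
  B1 → {B1}
  B2 → {B1,B2,B4}
  B3 → {B2,B4}
  B4 → ∅

φ for r: defs {B0,B1,B4}
  DF⁺ = {B1}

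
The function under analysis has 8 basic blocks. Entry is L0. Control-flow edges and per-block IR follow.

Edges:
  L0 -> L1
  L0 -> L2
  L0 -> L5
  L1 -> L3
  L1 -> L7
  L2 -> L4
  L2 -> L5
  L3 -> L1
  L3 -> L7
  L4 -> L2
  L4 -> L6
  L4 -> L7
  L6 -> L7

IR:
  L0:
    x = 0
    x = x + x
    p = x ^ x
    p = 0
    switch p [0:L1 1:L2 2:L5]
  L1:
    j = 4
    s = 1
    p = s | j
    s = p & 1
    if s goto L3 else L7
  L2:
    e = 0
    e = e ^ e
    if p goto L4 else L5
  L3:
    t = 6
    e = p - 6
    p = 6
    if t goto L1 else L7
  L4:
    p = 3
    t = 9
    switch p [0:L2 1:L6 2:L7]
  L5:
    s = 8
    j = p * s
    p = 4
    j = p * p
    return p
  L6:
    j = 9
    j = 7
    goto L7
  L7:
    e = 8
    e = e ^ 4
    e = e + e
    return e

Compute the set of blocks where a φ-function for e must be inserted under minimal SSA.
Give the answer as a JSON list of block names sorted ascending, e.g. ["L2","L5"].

idom tree: L1←L0 L2←L0 L3←L1 L4←L2 L5←L0 L6←L4 L7←L0
Join-block Dom:
  L1: preds {L0,L3}: {L0} ∩ {L0,L1,L3} = {L0}; idom=L0
  L2: preds {L0,L4}: {L0} ∩ {L0,L2,L4} = {L0}; idom=L0
  L5: preds {L0,L2}: {L0} ∩ {L0,L2} = {L0}; idom=L0
  L7: preds {L1,L3,L4,L6}: {L0,L1} ∩ {L0,L1,L3} ∩ {L0,L2,L4} ∩ {L0,L2,L4,L6} = {L0}; idom=L0

Frontier:
  L1←L0: walk · to L0
  L1←L3: walk L3→L1 to L0
  L2←L0: walk · to L0
  L2←L4: walk L4→L2 to L0
  L5←L0: walk · to L0
  L5←L2: walk L2 to L0
  L7←L1: walk L1 to L0
  L7←L3: walk L3→L1 to L0
  L7←L4: walk L4→L2 to L0
  L7←L6: walk L6→L4→L2 to L0
  L0 → ∅
  L1 → {L1,L7}
  L2 → {L2,L5,L7}
  L3 → {L1,L7}
  L4 → {L2,L7}
  L5 → ∅
  L6 → {L7}
  L7 → ∅

φ for e: defs {L2,L3,L7}
  DF⁺ = {L1,L2,L5,L7}

Answer: ["L1", "L2", "L5", "L7"]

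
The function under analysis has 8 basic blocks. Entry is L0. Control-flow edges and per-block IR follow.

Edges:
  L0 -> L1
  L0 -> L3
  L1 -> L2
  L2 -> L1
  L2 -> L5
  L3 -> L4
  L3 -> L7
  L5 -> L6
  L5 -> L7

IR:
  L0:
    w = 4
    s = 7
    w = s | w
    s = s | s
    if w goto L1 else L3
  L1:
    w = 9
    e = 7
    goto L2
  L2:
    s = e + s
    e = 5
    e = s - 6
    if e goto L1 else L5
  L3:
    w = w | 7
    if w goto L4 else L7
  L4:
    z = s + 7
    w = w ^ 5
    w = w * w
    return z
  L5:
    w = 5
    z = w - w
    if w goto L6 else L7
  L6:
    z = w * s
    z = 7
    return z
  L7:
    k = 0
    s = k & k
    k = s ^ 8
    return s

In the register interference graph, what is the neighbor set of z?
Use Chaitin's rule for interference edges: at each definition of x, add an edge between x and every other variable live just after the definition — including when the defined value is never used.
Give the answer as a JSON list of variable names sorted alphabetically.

Answer: ["s", "w"]

Working:
Block summaries:
  L0: def={s,w} ue=∅
  L1: def={e,w} ue=∅
  L2: def={e,s} ue={e,s}
  L3: def={w} ue={w}
  L4: def={w,z} ue={s,w}
  L5: def={w,z} ue=∅
  L6: def={z} ue={s,w}
  L7: def={k,s} ue=∅

Liveness:
  L0: in=∅ out={s,w}
  L1: in={s} out={e,s}
  L2: in={e,s} out={s}
  L3: in={s,w} out={s,w}
  L4: in={s,w} out=∅
  L5: in={s} out={s,w}
  L6: in={s,w} out=∅
  L7: in=∅ out=∅

Interfere edges:
  e: {s}
  k: {s}
  s: {e,k,w,z}
  w: {s,z}
  z: {s,w}

N(z) = ["s", "w"]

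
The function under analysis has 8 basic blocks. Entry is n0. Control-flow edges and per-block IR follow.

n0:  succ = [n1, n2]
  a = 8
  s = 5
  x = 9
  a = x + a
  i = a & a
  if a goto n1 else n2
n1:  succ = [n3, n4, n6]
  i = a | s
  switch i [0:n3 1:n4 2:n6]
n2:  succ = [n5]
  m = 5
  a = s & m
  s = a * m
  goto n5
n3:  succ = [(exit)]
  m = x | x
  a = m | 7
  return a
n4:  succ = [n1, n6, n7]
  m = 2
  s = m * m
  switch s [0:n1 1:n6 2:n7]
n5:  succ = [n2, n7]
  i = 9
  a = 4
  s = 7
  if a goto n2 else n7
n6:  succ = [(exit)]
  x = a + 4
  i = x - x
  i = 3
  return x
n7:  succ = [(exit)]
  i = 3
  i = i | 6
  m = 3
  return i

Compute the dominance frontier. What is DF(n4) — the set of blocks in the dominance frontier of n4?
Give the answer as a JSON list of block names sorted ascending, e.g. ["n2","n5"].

idom tree: n1←n0 n2←n0 n3←n1 n4←n1 n5←n2 n6←n1 n7←n0
Dom∩ at merges:
  n1: preds {n0,n4}: {n0} ∩ {n0,n1,n4} = {n0}; idom=n0
  n2: preds {n0,n5}: {n0} ∩ {n0,n2,n5} = {n0}; idom=n0
  n6: preds {n1,n4}: {n0,n1} ∩ {n0,n1,n4} = {n0,n1}; idom=n1
  n7: preds {n4,n5}: {n0,n1,n4} ∩ {n0,n2,n5} = {n0}; idom=n0

DF derivation:
  join n1 pred n0: · stop@n0
  join n1 pred n4: n4→n1 stop@n0
  join n2 pred n0: · stop@n0
  join n2 pred n5: n5→n2 stop@n0
  join n6 pred n1: · stop@n1
  join n6 pred n4: n4 stop@n1
  join n7 pred n4: n4→n1 stop@n0
  join n7 pred n5: n5→n2 stop@n0
  n0 → ∅
  n1 → {n1,n7}
  n2 → {n2,n7}
  n3 → ∅
  n4 → {n1,n6,n7}
  n5 → {n2,n7}
  n6 → ∅
  n7 → ∅

DF(n4) = ["n1", "n6", "n7"]

Answer: ["n1", "n6", "n7"]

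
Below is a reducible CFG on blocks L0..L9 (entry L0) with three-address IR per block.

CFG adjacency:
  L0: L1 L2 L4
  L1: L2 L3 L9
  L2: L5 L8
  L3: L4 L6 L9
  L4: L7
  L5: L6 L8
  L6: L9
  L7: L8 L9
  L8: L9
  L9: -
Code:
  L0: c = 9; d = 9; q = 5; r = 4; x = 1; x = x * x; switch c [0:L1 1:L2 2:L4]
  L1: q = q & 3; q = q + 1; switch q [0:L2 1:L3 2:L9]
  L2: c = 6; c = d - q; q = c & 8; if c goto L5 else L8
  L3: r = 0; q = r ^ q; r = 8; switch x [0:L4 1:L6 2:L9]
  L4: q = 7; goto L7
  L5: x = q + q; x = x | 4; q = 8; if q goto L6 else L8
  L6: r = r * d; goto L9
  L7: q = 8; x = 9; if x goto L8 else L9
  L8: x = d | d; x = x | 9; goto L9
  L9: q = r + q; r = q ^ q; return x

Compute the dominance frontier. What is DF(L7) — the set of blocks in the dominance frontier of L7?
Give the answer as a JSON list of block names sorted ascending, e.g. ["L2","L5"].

Answer: ["L8", "L9"]

Working:
idom tree: L1←L0 L2←L0 L3←L1 L4←L0 L5←L2 L6←L0 L7←L4 L8←L0 L9←L0
Dom∩ at merges:
  L2: preds {L0,L1}: {L0} ∩ {L0,L1} = {L0}; idom=L0
  L4: preds {L0,L3}: {L0} ∩ {L0,L1,L3} = {L0}; idom=L0
  L6: preds {L3,L5}: {L0,L1,L3} ∩ {L0,L2,L5} = {L0}; idom=L0
  L8: preds {L2,L5,L7}: {L0,L2} ∩ {L0,L2,L5} ∩ {L0,L4,L7} = {L0}; idom=L0
  L9: preds {L1,L3,L6,L7,L8}: {L0,L1} ∩ {L0,L1,L3} ∩ {L0,L6} ∩ {L0,L4,L7} ∩ {L0,L8} = {L0}; idom=L0

Frontier:
  join L2 pred L0: · stop@L0
  join L2 pred L1: L1 stop@L0
  join L4 pred L0: · stop@L0
  join L4 pred L3: L3→L1 stop@L0
  join L6 pred L3: L3→L1 stop@L0
  join L6 pred L5: L5→L2 stop@L0
  join L8 pred L2: L2 stop@L0
  join L8 pred L5: L5→L2 stop@L0
  join L8 pred L7: L7→L4 stop@L0
  join L9 pred L1: L1 stop@L0
  join L9 pred L3: L3→L1 stop@L0
  join L9 pred L6: L6 stop@L0
  join L9 pred L7: L7→L4 stop@L0
  join L9 pred L8: L8 stop@L0
  L0 → ∅
  L1 → {L2,L4,L6,L9}
  L2 → {L6,L8}
  L3 → {L4,L6,L9}
  L4 → {L8,L9}
  L5 → {L6,L8}
  L6 → {L9}
  L7 → {L8,L9}
  L8 → {L9}
  L9 → ∅

DF(L7) = ["L8", "L9"]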